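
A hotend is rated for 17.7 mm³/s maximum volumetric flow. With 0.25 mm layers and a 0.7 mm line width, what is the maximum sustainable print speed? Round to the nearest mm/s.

101 mm/s

A: 0.25 × 0.7 → 0.175 mm².
v_max = Q/A = 17.7/0.175 = 101.14 mm/s → 101 mm/s.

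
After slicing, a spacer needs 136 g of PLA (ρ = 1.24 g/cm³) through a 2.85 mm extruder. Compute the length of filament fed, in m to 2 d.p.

Volume = 136 g / 1.24 g·cm⁻³ = 109.6774 cm³ = 109677.4 mm³.
Filament cross-section = π × (2.85/2)² = 6.3794 mm².
Length = 109677.4 / 6.3794 = 17192.43 mm = 17.19 m.

17.19 m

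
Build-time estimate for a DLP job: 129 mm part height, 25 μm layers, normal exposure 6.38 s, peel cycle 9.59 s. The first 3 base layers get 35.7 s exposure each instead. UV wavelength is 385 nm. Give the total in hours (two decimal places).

Layers = ⌈129/0.025⌉ = 5160.
Bottom layers = 3 × (35.7 + 9.59), so 135.87 s.
Regular layers = 5157 × (6.38 + 9.59), so 82357.29 s.
Sum: 135.87 + 82357.29 = 82493.16 s → 22.91 hours.

22.91 hours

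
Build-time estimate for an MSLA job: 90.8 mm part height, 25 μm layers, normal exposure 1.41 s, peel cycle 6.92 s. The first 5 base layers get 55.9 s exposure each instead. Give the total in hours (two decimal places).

Layers = ⌈90.8/0.025⌉ = 3632.
Burn-in layers: 5 × (55.9 + 6.92) → 314.1 s.
Remaining layers = 3627 × (1.41 + 6.92), so 30212.91 s.
Total = 314.1 + 30212.91 = 30527.01 s = 8.48 hours.

8.48 hours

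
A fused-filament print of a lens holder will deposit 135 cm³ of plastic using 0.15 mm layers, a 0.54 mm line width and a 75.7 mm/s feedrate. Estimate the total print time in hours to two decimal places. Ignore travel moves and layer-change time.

Line area: 0.15 × 0.54 → 0.081 mm².
Path length: 135000 mm³ / 0.081 mm² → 1666666.7 mm.
Extrusion time = 1666666.7 / 75.7, so 22016.7 s.
Converting: 22016.7 s = 6.12 hours.

6.12 hours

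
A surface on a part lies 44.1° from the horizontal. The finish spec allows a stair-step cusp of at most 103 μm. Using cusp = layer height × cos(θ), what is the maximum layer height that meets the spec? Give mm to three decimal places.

t = h_c / cos θ = 0.103 / 0.7181 = 0.143 mm.

0.143 mm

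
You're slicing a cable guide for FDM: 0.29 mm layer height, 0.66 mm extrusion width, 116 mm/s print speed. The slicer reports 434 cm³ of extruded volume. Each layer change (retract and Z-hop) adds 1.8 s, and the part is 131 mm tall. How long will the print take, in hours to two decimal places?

Line area = 0.29 × 0.66, so 0.1914 mm².
Total extruded path = 434000/0.1914 = 2267502.6 mm.
Time extruding = 2267502.6 / 116 = 19547.4 s.
Layer count = ceil(131 / 0.29) = 452.
Z-hop total = 452 × 1.8, so 813.6 s.
Total = 19547.4 + 813.6 = 20361 s = 5.66 hours.

5.66 hours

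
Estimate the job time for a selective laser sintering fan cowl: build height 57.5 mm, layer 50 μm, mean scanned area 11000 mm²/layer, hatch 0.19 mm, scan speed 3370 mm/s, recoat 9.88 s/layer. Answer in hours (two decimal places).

8.64 hours

Number of layers: 57.5 / 0.05 → 1150 (rounded up).
Per-layer scan distance = 11000 / 0.19, so 57894.7 mm.
Scan time per layer = 57894.7 / 3370 = 17.1794 s.
Time per layer = 17.1794 + 9.88, so 27.0594 s.
Total: 1150 × 27.0594 s = 31118.31 s → 8.64 hours.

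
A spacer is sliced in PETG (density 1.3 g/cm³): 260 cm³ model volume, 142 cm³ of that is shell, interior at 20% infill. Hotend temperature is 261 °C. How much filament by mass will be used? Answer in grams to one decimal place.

Interior volume: 260 − 142 → 118 cm³.
Infill deposited = 0.20 × 118, so 23.6 cm³.
Total extruded = 142 + 23.6, so 165.6 cm³.
Mass = 165.6 × 1.3, so 215.28 g.

215.3 g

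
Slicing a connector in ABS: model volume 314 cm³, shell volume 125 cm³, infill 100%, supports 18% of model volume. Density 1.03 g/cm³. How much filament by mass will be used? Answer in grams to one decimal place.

Interior volume = 314 − 125 = 189 cm³.
Infill deposited = 1.00 × 189 = 189 cm³.
Support = 0.18 × 314 = 56.52 cm³.
Total extruded = 125 + 189 + 56.52 = 370.52 cm³.
Mass: 370.52 × 1.03 → 381.6356 g.

381.6 g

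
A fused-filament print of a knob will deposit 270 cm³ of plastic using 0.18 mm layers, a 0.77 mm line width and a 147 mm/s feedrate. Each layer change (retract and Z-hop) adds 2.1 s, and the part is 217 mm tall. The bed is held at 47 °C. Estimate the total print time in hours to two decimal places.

4.38 hours

Extrusion cross-section: 0.18 × 0.77 → 0.1386 mm².
Toolpath length = 270 cm³ / 0.1386 mm² = 270000 / 0.1386 = 1948051.9 mm.
Print-move time: 1948051.9 / 147 → 13252.1 s.
Number of layers: 217 / 0.18 → 1206 (rounded up).
Non-print overhead = 1206 × 2.1 = 2532.6 s.
Altogether 13252.1 + 2532.6 = 15784.7 s, i.e. 4.38 hours.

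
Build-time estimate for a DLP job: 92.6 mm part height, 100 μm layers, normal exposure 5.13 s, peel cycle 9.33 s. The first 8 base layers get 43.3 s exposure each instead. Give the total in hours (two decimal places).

Layer count = ceil(92.6 / 0.1) = 926.
Bottom layers: 8 × (43.3 + 9.33) → 421.04 s.
Remaining layers = 918 × (5.13 + 9.33) = 13274.28 s.
Sum: 421.04 + 13274.28 = 13695.32 s → 3.80 hours.

3.80 hours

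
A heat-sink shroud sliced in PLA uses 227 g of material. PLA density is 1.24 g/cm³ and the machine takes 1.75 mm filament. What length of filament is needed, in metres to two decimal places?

76.11 m

Extruded volume: 227/1.24 = 183.0645 cm³ (183064.5 mm³).
Filament cross-section = π × (1.75/2)² = 2.4053 mm².
Length = 183064.5 / 2.4053 = 76108.8 mm = 76.11 m.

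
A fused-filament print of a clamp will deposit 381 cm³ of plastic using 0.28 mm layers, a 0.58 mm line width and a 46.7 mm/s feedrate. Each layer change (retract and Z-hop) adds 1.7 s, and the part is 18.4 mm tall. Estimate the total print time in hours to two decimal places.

13.99 hours

Line area = 0.28 × 0.58 = 0.1624 mm².
Toolpath length = 381 cm³ / 0.1624 mm² = 381000 / 0.1624 = 2346059.1 mm.
Print-move time = 2346059.1 / 46.7, so 50236.8 s.
Layers = ⌈18.4/0.28⌉ = 66.
Layer-change overhead = 66 × 1.7, so 112.2 s.
Total = 50236.8 + 112.2 = 50349 s = 13.99 hours.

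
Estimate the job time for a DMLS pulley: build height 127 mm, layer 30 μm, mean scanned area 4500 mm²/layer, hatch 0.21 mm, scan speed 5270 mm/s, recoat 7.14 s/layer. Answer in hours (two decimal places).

13.18 hours

Number of layers: 127 / 0.03 → 4234 (rounded up).
Hatch length per layer = 4500 / 0.21 = 21428.6 mm.
Per-layer scan time: 21428.6 / 5270 → 4.0661 s.
Per-layer time = 4.0661 + 7.14, so 11.2061 s.
Total: 4234 × 11.2061 s = 47446.6274 s → 13.18 hours.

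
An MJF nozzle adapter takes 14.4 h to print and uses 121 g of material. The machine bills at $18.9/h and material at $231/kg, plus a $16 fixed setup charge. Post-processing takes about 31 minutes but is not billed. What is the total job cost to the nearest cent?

$316.11

Machine-time cost = 18.9 × 14.4, so $272.16.
Feedstock cost = 231 × 121/1000, so $27.951.
Total = 272.16 + 27.951 + 16 = 316.111 ≈ $316.11.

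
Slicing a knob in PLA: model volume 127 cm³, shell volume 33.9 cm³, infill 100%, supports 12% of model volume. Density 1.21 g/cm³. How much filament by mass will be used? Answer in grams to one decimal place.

Infill region = 127 − 33.9, so 93.1 cm³.
Deposited infill: 1.00 × 93.1 → 93.1 cm³.
Support = 0.12 × 127 = 15.24 cm³.
Total extruded = 33.9 + 93.1 + 15.24, so 142.24 cm³.
Mass = 142.24 × 1.21, so 172.1104 g.

172.1 g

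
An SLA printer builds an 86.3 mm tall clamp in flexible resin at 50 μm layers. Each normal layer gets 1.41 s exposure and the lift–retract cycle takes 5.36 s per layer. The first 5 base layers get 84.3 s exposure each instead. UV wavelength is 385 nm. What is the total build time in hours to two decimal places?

3.36 hours

Layers = ⌈86.3/0.05⌉ = 1726.
Bottom layers: 5 × (84.3 + 5.36) → 448.3 s.
Remaining layers = 1721 × (1.41 + 5.36), so 11651.17 s.
Sum: 448.3 + 11651.17 = 12099.47 s → 3.36 hours.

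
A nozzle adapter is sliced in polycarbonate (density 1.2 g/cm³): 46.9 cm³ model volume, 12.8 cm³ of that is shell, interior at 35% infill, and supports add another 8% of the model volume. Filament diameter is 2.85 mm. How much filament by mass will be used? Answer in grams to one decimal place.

Volume inside the shell = 46.9 − 12.8 = 34.1 cm³.
Infill volume: 0.35 × 34.1 → 11.935 cm³.
Support = 0.08 × 46.9 = 3.752 cm³.
Total printed volume = 12.8 + 11.935 + 3.752, so 28.487 cm³.
Mass = 28.487 × 1.2 = 34.1844 g.

34.2 g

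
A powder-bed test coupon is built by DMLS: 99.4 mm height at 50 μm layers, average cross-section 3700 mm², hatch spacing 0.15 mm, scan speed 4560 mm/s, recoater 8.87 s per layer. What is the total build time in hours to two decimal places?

Layers = ⌈99.4/0.05⌉ = 1988.
Hatch length per layer = 3700 / 0.15 = 24666.7 mm.
Laser time per layer: 24666.7 / 4560 → 5.4094 s.
Per-layer time = 5.4094 + 8.87, so 14.2794 s.
1988 layers × 14.2794 s/layer = 28387.4472 s, i.e. 7.89 hours.

7.89 hours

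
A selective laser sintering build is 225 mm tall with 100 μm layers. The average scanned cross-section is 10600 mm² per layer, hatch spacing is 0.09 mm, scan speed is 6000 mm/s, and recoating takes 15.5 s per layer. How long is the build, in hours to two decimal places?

21.96 hours

Layers = ⌈225/0.1⌉ = 2250.
Scan path per layer: 10600 / 0.09 → 117777.8 mm.
Per-layer scan time = 117777.8 / 6000, so 19.6296 s.
Layer cycle = 19.6296 + 15.5 = 35.1296 s.
Total: 2250 × 35.1296 s = 79041.6 s → 21.96 hours.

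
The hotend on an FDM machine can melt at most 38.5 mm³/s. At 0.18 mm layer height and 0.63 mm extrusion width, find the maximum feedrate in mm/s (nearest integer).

340 mm/s

Extrusion cross-section = 0.18 × 0.63 = 0.1134 mm².
v_max = Q/A = 38.5/0.1134 = 339.51 mm/s → 340 mm/s.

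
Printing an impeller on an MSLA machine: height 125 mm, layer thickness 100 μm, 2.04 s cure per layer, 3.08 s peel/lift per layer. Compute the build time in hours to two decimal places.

1.78 hours

Number of layers: 125 / 0.1 → 1250 (rounded up).
Per-layer time = 2.04 + 3.08 = 5.12 s.
Total = 1250 × 5.12 = 6400 s = 1.78 hours.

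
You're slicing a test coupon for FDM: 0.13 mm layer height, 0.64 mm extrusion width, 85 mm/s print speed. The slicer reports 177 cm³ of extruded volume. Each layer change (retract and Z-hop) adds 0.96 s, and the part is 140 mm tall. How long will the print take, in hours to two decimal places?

7.24 hours

Bead cross-section: 0.13 × 0.64 → 0.0832 mm².
Total extruded path = 177000/0.0832 = 2127403.8 mm.
Time extruding = 2127403.8 / 85, so 25028.3 s.
Layers = ⌈140/0.13⌉ = 1077.
Layer-change overhead = 1077 × 0.96, so 1033.92 s.
Total = 25028.3 + 1033.92 = 26062.22 s = 7.24 hours.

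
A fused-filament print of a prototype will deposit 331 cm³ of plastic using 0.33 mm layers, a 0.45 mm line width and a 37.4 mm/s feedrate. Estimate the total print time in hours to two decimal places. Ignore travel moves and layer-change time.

16.55 hours

Line area = 0.33 × 0.45, so 0.1485 mm².
Total extruded path = 331000/0.1485 = 2228956.2 mm.
Time extruding = 2228956.2 / 37.4, so 59597.8 s.
In the requested units: 59597.8 s = 16.55 hours.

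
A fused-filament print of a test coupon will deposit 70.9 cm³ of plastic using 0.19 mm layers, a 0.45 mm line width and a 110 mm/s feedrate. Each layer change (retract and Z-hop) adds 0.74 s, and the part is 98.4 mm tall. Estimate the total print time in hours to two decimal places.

Bead cross-section: 0.19 × 0.45 → 0.0855 mm².
Total extruded path = 70900/0.0855 = 829239.8 mm.
Print-move time = 829239.8 / 110, so 7538.5 s.
Number of layers: 98.4 / 0.19 → 518 (rounded up).
Z-hop total: 518 × 0.74 → 383.32 s.
Total = 7538.5 + 383.32 = 7921.82 s = 2.20 hours.

2.20 hours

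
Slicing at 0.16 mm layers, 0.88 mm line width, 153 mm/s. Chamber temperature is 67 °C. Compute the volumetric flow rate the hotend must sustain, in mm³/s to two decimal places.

Bead cross-section = 0.16 × 0.88 = 0.1408 mm².
Volumetric flow = 153 × 0.1408 = 21.54 mm³/s.

21.54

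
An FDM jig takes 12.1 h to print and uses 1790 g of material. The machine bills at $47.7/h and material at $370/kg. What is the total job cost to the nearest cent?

$1239.47

Machine-time cost = 47.7 × 12.1 = $577.17.
Material cost = 370 × 1790/1000 = $662.30.
Job cost: 577.17 + 662.30 = $1239.47.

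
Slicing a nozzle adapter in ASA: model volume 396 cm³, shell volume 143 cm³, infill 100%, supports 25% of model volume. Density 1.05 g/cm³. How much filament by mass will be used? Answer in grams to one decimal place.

519.8 g

Infill region = 396 − 143 = 253 cm³.
Infill deposited: 1.00 × 253 → 253 cm³.
Support = 0.25 × 396 = 99 cm³.
Deposited volume: 143 + 253 + 99 → 495 cm³.
Mass = 495 × 1.05 = 519.75 g.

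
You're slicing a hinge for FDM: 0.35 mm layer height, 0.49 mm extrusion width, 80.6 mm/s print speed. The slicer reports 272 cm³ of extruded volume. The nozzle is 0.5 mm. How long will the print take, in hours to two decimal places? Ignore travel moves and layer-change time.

5.47 hours

Extrusion cross-section = 0.35 × 0.49 = 0.1715 mm².
Total extruded path = 272000/0.1715 = 1586005.8 mm.
Print-move time = 1586005.8 / 80.6 = 19677.5 s.
In the requested units: 19677.5 s = 5.47 hours.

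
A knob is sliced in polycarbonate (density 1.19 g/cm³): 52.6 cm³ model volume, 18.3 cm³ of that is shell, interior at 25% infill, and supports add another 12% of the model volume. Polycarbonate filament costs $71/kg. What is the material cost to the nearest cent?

$2.80

Volume inside the shell: 52.6 − 18.3 → 34.3 cm³.
Infill volume = 0.25 × 34.3, so 8.575 cm³.
Support: 0.12 × 52.6 → 6.312 cm³.
Total printed volume = 18.3 + 8.575 + 6.312, so 33.187 cm³.
Mass: 33.187 × 1.19 → 39.49253 g.
Cost = 39.49253 g / 1000 × $71/kg = $2.80.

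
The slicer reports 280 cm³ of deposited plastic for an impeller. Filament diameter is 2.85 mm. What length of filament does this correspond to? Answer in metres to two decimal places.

43.89 m

A = π r² = π × 1.425² = 6.3794 mm².
Length = 280 cm³ / 6.3794 mm² = 280000 / 6.3794 = 43891.28 mm = 43.89 m.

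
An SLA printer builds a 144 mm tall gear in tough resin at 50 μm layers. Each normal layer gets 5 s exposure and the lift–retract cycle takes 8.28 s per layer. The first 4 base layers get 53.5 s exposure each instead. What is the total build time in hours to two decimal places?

Layers = ⌈144/0.05⌉ = 2880.
Burn-in layers: 4 × (53.5 + 8.28) → 247.12 s.
Normal layers: 2876 × (5 + 8.28) → 38193.28 s.
Total = 247.12 + 38193.28 = 38440.4 s = 10.68 hours.

10.68 hours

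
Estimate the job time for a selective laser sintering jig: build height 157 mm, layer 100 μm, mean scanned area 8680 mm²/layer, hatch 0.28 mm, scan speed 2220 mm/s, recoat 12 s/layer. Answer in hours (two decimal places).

Layers = ⌈157/0.1⌉ = 1570.
Per-layer scan distance: 8680 / 0.28 → 31000 mm.
Per-layer scan time = 31000 / 2220 = 13.964 s.
Per-layer time = 13.964 + 12, so 25.964 s.
Total: 1570 × 25.964 s = 40763.48 s → 11.32 hours.

11.32 hours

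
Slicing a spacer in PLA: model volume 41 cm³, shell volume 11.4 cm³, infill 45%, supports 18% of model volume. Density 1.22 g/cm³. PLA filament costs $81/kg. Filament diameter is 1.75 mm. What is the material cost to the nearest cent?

Interior volume = 41 − 11.4, so 29.6 cm³.
Deposited infill: 0.45 × 29.6 → 13.32 cm³.
Support = 0.18 × 41, so 7.38 cm³.
Deposited volume = 11.4 + 13.32 + 7.38 = 32.1 cm³.
Mass = 32.1 × 1.22, so 39.162 g.
At $81/kg: 39.162/1000 × 81 = $3.17.

$3.17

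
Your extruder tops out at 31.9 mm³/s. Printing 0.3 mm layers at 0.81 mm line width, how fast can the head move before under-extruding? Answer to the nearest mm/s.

A = 0.3 × 0.81, so 0.243 mm².
v_max = Q/A = 31.9/0.243 = 131.28 mm/s → 131 mm/s.

131 mm/s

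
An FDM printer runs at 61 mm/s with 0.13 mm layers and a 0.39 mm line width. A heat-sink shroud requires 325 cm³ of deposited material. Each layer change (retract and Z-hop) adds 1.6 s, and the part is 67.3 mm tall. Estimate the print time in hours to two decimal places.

29.42 hours

Bead cross-section: 0.13 × 0.39 → 0.0507 mm².
Total extruded path = 325000/0.0507 = 6410256.4 mm.
Extrusion time: 6410256.4 / 61 → 105086.2 s.
Layers = ⌈67.3/0.13⌉ = 518.
Z-hop total = 518 × 1.6 = 828.8 s.
Total = 105086.2 + 828.8 = 105915 s = 29.42 hours.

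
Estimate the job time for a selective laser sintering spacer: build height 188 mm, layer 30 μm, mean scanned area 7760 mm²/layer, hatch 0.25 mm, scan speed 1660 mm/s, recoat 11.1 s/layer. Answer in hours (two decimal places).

51.87 hours

Layer count = ceil(188 / 0.03) = 6267.
Scan path per layer = 7760 / 0.25, so 31040 mm.
Laser time per layer = 31040 / 1660 = 18.6988 s.
Per-layer time = 18.6988 + 11.1 = 29.7988 s.
Build time = 6267 × 29.7988 = 186749.0796 s = 51.87 hours.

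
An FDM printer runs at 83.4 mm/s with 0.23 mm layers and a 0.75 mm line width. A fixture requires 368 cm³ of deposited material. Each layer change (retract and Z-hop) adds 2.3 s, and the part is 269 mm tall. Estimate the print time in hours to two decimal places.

7.85 hours

Extrusion cross-section = 0.23 × 0.75 = 0.1725 mm².
Total extruded path = 368000/0.1725 = 2133333.3 mm.
Extrusion time: 2133333.3 / 83.4 → 25579.5 s.
Layer count = ceil(269 / 0.23) = 1170.
Layer-change overhead: 1170 × 2.3 → 2691 s.
Altogether 25579.5 + 2691 = 28270.5 s, i.e. 7.85 hours.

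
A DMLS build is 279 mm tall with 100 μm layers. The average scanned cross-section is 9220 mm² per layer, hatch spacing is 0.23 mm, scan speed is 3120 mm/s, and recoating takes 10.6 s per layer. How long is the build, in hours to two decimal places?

18.17 hours

Number of layers: 279 / 0.1 → 2790 (rounded up).
Scan path per layer = 9220 / 0.23, so 40087 mm.
Per-layer scan time = 40087 / 3120, so 12.8484 s.
Layer cycle = 12.8484 + 10.6, so 23.4484 s.
2790 layers × 23.4484 s/layer = 65421.036 s, i.e. 18.17 hours.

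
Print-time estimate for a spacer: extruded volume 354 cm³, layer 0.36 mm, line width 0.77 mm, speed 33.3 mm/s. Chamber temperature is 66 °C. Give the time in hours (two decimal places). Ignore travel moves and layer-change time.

10.65 hours

Extrusion cross-section = 0.36 × 0.77, so 0.2772 mm².
Path length: 354000 mm³ / 0.2772 mm² → 1277056.3 mm.
Time extruding = 1277056.3 / 33.3 = 38350 s.
Converting: 38350 s = 10.65 hours.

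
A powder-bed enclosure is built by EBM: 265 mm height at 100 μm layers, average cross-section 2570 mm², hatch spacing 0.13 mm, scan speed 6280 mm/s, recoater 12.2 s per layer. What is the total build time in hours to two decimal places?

Layer count = ceil(265 / 0.1) = 2650.
Hatch length per layer = 2570 / 0.13, so 19769.2 mm.
Per-layer scan time: 19769.2 / 6280 → 3.148 s.
Time per layer = 3.148 + 12.2, so 15.348 s.
Build time = 2650 × 15.348 = 40672.2 s = 11.30 hours.

11.30 hours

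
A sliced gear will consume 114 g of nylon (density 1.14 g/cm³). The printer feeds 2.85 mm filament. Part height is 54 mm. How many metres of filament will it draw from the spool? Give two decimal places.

15.68 m

Volume = 114 g / 1.14 g·cm⁻³ = 100 cm³ = 100000 mm³.
Filament cross-section = π × (2.85/2)² = 6.3794 mm².
Length = 100000 / 6.3794 = 15675.46 mm = 15.68 m.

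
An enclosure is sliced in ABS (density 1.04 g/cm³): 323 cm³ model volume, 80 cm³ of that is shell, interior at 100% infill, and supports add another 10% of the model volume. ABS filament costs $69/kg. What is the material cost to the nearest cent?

$25.50

Infill region = 323 − 80, so 243 cm³.
Infill volume: 1.00 × 243 → 243 cm³.
Support: 0.10 × 323 → 32.3 cm³.
Deposited volume: 80 + 243 + 32.3 → 355.3 cm³.
Mass = 355.3 × 1.04 = 369.512 g.
Cost = 369.512 g / 1000 × $69/kg = $25.50.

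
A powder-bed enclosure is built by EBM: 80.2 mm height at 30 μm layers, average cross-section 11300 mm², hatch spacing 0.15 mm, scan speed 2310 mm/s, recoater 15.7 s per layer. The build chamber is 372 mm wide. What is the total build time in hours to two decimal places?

Number of layers: 80.2 / 0.03 → 2674 (rounded up).
Scan path per layer = 11300 / 0.15, so 75333.3 mm.
Beam time per layer: 75333.3 / 2310 → 32.6118 s.
Time per layer = 32.6118 + 15.7 = 48.3118 s.
2674 layers × 48.3118 s/layer = 129185.7532 s, i.e. 35.88 hours.

35.88 hours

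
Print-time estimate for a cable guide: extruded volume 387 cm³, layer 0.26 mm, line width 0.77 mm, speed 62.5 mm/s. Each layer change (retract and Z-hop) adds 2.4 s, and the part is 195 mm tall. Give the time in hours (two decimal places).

Line area = 0.26 × 0.77, so 0.2002 mm².
Total extruded path = 387000/0.2002 = 1933066.9 mm.
Print-move time: 1933066.9 / 62.5 → 30929.1 s.
Layers = ⌈195/0.26⌉ = 750.
Z-hop total = 750 × 2.4, so 1800 s.
Altogether 30929.1 + 1800 = 32729.1 s, i.e. 9.09 hours.

9.09 hours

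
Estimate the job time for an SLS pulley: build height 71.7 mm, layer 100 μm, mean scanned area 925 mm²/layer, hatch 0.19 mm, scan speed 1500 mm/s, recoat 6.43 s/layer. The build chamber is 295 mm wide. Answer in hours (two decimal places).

Number of layers: 71.7 / 0.1 → 717 (rounded up).
Hatch length per layer = 925 / 0.19 = 4868.4 mm.
Scan time per layer: 4868.4 / 1500 → 3.2456 s.
Per-layer time = 3.2456 + 6.43 = 9.6756 s.
Build time = 717 × 9.6756 = 6937.4052 s = 1.93 hours.

1.93 hours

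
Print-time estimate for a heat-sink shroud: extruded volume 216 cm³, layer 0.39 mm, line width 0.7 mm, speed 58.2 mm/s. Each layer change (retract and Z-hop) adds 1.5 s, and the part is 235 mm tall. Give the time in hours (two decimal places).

4.03 hours

Line area = 0.39 × 0.7 = 0.273 mm².
Path length: 216000 mm³ / 0.273 mm² → 791208.8 mm.
Time extruding: 791208.8 / 58.2 → 13594.7 s.
Number of layers: 235 / 0.39 → 603 (rounded up).
Non-print overhead = 603 × 1.5 = 904.5 s.
Altogether 13594.7 + 904.5 = 14499.2 s, i.e. 4.03 hours.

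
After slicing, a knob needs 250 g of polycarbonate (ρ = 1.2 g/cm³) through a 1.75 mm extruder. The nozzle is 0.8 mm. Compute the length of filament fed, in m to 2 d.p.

Extruded volume: 250/1.2 = 208.3333 cm³ (208333.3 mm³).
A = π r² = π × 0.875² = 2.4053 mm².
Length = 208333.3 / 2.4053 = 86614.27 mm = 86.61 m.

86.61 m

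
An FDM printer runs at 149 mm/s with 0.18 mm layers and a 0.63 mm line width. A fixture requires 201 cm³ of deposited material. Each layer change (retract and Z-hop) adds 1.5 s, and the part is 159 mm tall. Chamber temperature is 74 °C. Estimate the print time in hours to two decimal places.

Bead cross-section = 0.18 × 0.63 = 0.1134 mm².
Path length: 201000 mm³ / 0.1134 mm² → 1772486.8 mm.
Print-move time = 1772486.8 / 149 = 11895.9 s.
Layers = ⌈159/0.18⌉ = 884.
Non-print overhead = 884 × 1.5, so 1326 s.
Altogether 11895.9 + 1326 = 13221.9 s, i.e. 3.67 hours.

3.67 hours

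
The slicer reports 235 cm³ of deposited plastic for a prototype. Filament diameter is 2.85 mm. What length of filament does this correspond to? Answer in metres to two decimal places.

Cross-section of 2.85 mm filament: π·(2.85/2)² = 6.3794 mm².
Length = 235 cm³ / 6.3794 mm² = 235000 / 6.3794 = 36837.32 mm = 36.84 m.

36.84 m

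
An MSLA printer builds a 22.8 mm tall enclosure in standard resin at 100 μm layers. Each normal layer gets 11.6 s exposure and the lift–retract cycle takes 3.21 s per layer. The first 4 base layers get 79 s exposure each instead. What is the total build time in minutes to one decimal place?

60.8 minutes

Number of layers: 22.8 / 0.1 → 228 (rounded up).
Base layers = 4 × (79 + 3.21) = 328.84 s.
Normal layers: 224 × (11.6 + 3.21) → 3317.44 s.
Total = 328.84 + 3317.44 = 3646.28 s = 60.8 minutes.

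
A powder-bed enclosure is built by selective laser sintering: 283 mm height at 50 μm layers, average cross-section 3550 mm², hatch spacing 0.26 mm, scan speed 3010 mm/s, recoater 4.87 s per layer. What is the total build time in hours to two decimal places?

14.79 hours

Layer count = ceil(283 / 0.05) = 5660.
Scan path per layer = 3550 / 0.26, so 13653.8 mm.
Laser time per layer = 13653.8 / 3010, so 4.5361 s.
Time per layer = 4.5361 + 4.87 = 9.4061 s.
5660 layers × 9.4061 s/layer = 53238.526 s, i.e. 14.79 hours.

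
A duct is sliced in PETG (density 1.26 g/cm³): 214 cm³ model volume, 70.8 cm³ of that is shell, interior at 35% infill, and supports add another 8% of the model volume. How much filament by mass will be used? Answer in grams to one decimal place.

173.9 g

Interior volume = 214 − 70.8, so 143.2 cm³.
Infill volume: 0.35 × 143.2 → 50.12 cm³.
Support: 0.08 × 214 → 17.12 cm³.
Deposited volume = 70.8 + 50.12 + 17.12 = 138.04 cm³.
Mass = 138.04 × 1.26 = 173.9304 g.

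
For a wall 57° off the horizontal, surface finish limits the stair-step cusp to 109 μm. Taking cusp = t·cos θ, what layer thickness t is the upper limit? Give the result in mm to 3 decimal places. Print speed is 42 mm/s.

t = h_c / cos θ = 0.109 / 0.5446 = 0.200 mm.

0.200 mm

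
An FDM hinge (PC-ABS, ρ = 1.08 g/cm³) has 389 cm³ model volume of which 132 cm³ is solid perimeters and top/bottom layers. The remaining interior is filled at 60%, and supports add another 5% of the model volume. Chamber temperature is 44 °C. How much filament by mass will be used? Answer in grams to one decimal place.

330.1 g

Infill region = 389 − 132, so 257 cm³.
Infill volume: 0.60 × 257 → 154.2 cm³.
Support = 0.05 × 389 = 19.45 cm³.
Deposited volume: 132 + 154.2 + 19.45 → 305.65 cm³.
Mass = 305.65 × 1.08, so 330.102 g.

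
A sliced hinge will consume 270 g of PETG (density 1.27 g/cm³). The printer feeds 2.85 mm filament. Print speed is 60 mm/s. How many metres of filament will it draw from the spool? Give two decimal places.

33.33 m

Extruded volume: 270/1.27 = 212.5984 cm³ (212598.4 mm³).
A = π r² = π × 1.425² = 6.3794 mm².
L = V/A = 212598.4/6.3794 = 33325.77 mm → 33.33 m.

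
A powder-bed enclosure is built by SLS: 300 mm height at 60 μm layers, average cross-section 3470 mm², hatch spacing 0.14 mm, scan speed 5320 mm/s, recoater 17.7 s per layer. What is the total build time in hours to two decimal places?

Layer count = ceil(300 / 0.06) = 5000.
Per-layer scan distance: 3470 / 0.14 → 24785.7 mm.
Laser time per layer = 24785.7 / 5320, so 4.659 s.
Per-layer time: 4.659 + 17.7 → 22.359 s.
Total: 5000 × 22.359 s = 111795 s → 31.05 hours.

31.05 hours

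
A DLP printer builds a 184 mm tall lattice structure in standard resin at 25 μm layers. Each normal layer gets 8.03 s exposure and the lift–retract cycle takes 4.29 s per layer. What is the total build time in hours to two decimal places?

Layers = ⌈184/0.025⌉ = 7360.
Cycle time = 8.03 + 4.29, so 12.32 s.
Total = 7360 × 12.32 = 90675.2 s = 25.19 hours.

25.19 hours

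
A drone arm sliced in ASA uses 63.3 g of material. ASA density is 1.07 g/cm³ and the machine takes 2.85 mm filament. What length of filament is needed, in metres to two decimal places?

9.27 m

Volume = 63.3 g / 1.07 g·cm⁻³ = 59.1589 cm³ = 59158.9 mm³.
Cross-section of 2.85 mm filament: π·(2.85/2)² = 6.3794 mm².
Length = 59158.9 / 6.3794 = 9273.43 mm = 9.27 m.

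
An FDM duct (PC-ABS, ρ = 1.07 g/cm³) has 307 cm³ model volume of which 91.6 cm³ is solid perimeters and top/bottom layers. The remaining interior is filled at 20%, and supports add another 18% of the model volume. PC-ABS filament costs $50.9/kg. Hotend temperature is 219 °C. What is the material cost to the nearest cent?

Volume inside the shell = 307 − 91.6 = 215.4 cm³.
Infill volume = 0.20 × 215.4 = 43.08 cm³.
Support = 0.18 × 307 = 55.26 cm³.
Total extruded: 91.6 + 43.08 + 55.26 → 189.94 cm³.
Mass: 189.94 × 1.07 → 203.2358 g.
Cost = 203.2358 g / 1000 × $50.9/kg = $10.34.

$10.34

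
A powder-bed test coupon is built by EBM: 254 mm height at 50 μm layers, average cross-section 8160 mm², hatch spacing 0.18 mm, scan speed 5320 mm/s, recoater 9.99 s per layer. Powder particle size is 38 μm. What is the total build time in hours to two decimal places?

Layers = ⌈254/0.05⌉ = 5080.
Per-layer scan distance = 8160 / 0.18, so 45333.3 mm.
Scan time per layer = 45333.3 / 5320 = 8.5213 s.
Layer cycle: 8.5213 + 9.99 → 18.5113 s.
5080 layers × 18.5113 s/layer = 94037.404 s, i.e. 26.12 hours.

26.12 hours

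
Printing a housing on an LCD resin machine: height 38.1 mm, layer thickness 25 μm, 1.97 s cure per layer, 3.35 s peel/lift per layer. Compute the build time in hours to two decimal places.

Number of layers: 38.1 / 0.025 → 1524 (rounded up).
Cycle time = 1.97 + 3.35, so 5.32 s.
Build time: 1524 × 5.32 s = 8107.68 s, i.e. 2.25 hours.

2.25 hours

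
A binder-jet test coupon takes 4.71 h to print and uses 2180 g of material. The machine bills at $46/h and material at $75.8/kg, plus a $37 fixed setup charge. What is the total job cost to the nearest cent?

$418.90

Machine cost = 46 × 4.71 = $216.66.
Feedstock cost = 75.8 × 2180/1000 = $165.244.
Total = 216.66 + 165.244 + 37 = 418.904 ≈ $418.90.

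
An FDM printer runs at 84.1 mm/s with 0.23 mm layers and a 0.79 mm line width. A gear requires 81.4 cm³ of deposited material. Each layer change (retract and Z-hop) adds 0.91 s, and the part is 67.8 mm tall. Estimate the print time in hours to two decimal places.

1.55 hours

Bead cross-section = 0.23 × 0.79, so 0.1817 mm².
Toolpath length = 81.4 cm³ / 0.1817 mm² = 81400 / 0.1817 = 447991.2 mm.
Print-move time: 447991.2 / 84.1 → 5326.9 s.
Layer count = ceil(67.8 / 0.23) = 295.
Non-print overhead = 295 × 0.91, so 268.45 s.
Total = 5326.9 + 268.45 = 5595.35 s = 1.55 hours.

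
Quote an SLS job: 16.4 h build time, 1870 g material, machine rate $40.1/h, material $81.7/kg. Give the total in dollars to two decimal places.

$810.42

Machine cost = 40.1 × 16.4, so $657.64.
Feedstock cost: 81.7 × 1870/1000 → $152.779.
Job cost: 657.64 + 152.779 = 810.419 ≈ $810.42.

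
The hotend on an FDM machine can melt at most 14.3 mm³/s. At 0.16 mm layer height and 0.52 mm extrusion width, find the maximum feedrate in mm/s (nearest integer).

A = 0.16 × 0.52, so 0.0832 mm².
v_max = Q/A = 14.3/0.0832 = 171.88 mm/s → 172 mm/s.

172 mm/s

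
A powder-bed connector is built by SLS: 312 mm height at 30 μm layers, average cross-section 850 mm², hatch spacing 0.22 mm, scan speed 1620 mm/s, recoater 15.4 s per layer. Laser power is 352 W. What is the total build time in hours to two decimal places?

Layers = ⌈312/0.03⌉ = 10400.
Per-layer scan distance = 850 / 0.22 = 3863.6 mm.
Scan time per layer = 3863.6 / 1620 = 2.3849 s.
Time per layer: 2.3849 + 15.4 → 17.7849 s.
Build time = 10400 × 17.7849 = 184962.96 s = 51.38 hours.

51.38 hours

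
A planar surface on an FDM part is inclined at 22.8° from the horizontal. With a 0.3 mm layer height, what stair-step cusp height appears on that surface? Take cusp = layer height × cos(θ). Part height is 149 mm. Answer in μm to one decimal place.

276.6 μm

h_c = t·cos θ = 0.3 × 0.9219 = 0.27657 mm (276.6 μm).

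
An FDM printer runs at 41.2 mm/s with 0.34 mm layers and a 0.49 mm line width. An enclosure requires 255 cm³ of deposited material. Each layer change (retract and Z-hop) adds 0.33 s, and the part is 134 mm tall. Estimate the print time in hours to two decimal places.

10.36 hours

Line area: 0.34 × 0.49 → 0.1666 mm².
Path length: 255000 mm³ / 0.1666 mm² → 1530612.2 mm.
Print-move time = 1530612.2 / 41.2 = 37150.8 s.
Number of layers: 134 / 0.34 → 395 (rounded up).
Layer-change overhead = 395 × 0.33 = 130.35 s.
Total = 37150.8 + 130.35 = 37281.15 s = 10.36 hours.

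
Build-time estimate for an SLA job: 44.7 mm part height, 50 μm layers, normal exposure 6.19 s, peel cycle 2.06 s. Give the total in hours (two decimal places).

Number of layers: 44.7 / 0.05 → 894 (rounded up).
Per-layer time: 6.19 + 2.06 → 8.25 s.
Build time: 894 × 8.25 s = 7375.5 s, i.e. 2.05 hours.

2.05 hours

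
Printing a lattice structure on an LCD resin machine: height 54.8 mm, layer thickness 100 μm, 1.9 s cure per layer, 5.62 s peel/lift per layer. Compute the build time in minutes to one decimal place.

68.7 minutes

Number of layers: 54.8 / 0.1 → 548 (rounded up).
Per-layer time: 1.9 + 5.62 → 7.52 s.
Build time: 548 × 7.52 s = 4120.96 s, i.e. 68.7 minutes.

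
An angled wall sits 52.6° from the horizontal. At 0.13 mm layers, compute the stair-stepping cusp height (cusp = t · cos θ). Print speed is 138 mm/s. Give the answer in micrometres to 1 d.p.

Cusp = layer height × cos(52.6°) = 0.13 × 0.6074 = 0.078962 mm = 79.0 μm.

79.0 μm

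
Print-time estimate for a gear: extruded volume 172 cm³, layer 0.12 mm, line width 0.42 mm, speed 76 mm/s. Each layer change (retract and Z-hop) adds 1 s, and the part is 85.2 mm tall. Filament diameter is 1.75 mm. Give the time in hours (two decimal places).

12.67 hours

Extrusion cross-section = 0.12 × 0.42 = 0.0504 mm².
Total extruded path = 172000/0.0504 = 3412698.4 mm.
Print-move time = 3412698.4 / 76, so 44903.9 s.
Number of layers: 85.2 / 0.12 → 710 (rounded up).
Layer-change overhead = 710 × 1, so 710 s.
Altogether 44903.9 + 710 = 45613.9 s, i.e. 12.67 hours.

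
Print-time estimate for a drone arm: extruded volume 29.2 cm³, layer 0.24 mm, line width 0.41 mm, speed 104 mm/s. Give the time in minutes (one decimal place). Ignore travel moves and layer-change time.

Extrusion cross-section: 0.24 × 0.41 → 0.0984 mm².
Toolpath length = 29.2 cm³ / 0.0984 mm² = 29200 / 0.0984 = 296748 mm.
Print-move time = 296748 / 104 = 2853.3 s.
2853.3 s = 47.6 minutes.

47.6 minutes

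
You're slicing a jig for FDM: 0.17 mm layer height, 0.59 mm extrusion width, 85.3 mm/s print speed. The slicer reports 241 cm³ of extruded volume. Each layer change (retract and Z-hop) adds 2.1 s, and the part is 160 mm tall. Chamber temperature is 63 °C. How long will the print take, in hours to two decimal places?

8.37 hours

Line area = 0.17 × 0.59 = 0.1003 mm².
Toolpath length = 241 cm³ / 0.1003 mm² = 241000 / 0.1003 = 2402791.6 mm.
Print-move time = 2402791.6 / 85.3, so 28168.7 s.
Layer count = ceil(160 / 0.17) = 942.
Layer-change overhead = 942 × 2.1 = 1978.2 s.
Total = 28168.7 + 1978.2 = 30146.9 s = 8.37 hours.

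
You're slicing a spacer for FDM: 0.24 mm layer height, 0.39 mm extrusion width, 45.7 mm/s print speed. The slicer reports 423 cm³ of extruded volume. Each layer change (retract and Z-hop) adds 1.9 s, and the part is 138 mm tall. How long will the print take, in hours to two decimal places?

Bead cross-section = 0.24 × 0.39, so 0.0936 mm².
Total extruded path = 423000/0.0936 = 4519230.8 mm.
Time extruding: 4519230.8 / 45.7 → 98889.1 s.
Number of layers: 138 / 0.24 → 575 (rounded up).
Non-print overhead: 575 × 1.9 → 1092.5 s.
Total = 98889.1 + 1092.5 = 99981.6 s = 27.77 hours.

27.77 hours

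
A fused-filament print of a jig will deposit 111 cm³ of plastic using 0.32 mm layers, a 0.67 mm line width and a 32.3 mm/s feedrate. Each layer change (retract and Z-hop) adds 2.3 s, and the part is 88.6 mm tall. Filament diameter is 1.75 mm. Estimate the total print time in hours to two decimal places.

Bead cross-section: 0.32 × 0.67 → 0.2144 mm².
Toolpath length = 111 cm³ / 0.2144 mm² = 111000 / 0.2144 = 517723.9 mm.
Extrusion time = 517723.9 / 32.3, so 16028.6 s.
Number of layers: 88.6 / 0.32 → 277 (rounded up).
Non-print overhead: 277 × 2.3 → 637.1 s.
Total = 16028.6 + 637.1 = 16665.7 s = 4.63 hours.

4.63 hours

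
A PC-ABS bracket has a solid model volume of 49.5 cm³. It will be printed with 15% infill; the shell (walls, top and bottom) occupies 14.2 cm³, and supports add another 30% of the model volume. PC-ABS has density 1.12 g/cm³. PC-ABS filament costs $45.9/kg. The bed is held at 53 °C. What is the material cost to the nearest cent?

Interior volume = 49.5 − 14.2, so 35.3 cm³.
Infill volume = 0.15 × 35.3 = 5.295 cm³.
Support = 0.30 × 49.5 = 14.85 cm³.
Total printed volume = 14.2 + 5.295 + 14.85 = 34.345 cm³.
Mass = 34.345 × 1.12 = 38.4664 g.
Cost = 38.4664 g / 1000 × $45.9/kg = $1.77.

$1.77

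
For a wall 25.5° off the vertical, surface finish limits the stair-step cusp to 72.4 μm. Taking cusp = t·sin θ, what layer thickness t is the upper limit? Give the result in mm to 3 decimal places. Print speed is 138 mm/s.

0.168 mm

sin(25.5°) = 0.4305; t_max = 0.0724/0.4305 = 0.168 mm.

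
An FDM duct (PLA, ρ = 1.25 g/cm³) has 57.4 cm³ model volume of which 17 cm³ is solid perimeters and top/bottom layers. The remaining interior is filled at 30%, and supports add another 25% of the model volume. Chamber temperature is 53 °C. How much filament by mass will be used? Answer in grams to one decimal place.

Volume inside the shell = 57.4 − 17 = 40.4 cm³.
Deposited infill = 0.30 × 40.4 = 12.12 cm³.
Support: 0.25 × 57.4 → 14.35 cm³.
Total extruded: 17 + 12.12 + 14.35 → 43.47 cm³.
Mass = 43.47 × 1.25, so 54.3375 g.

54.3 g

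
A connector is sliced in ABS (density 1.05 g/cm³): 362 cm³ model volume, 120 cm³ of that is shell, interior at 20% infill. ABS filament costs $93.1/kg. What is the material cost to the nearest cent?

$16.46

Infill region = 362 − 120, so 242 cm³.
Infill volume = 0.20 × 242 = 48.4 cm³.
Total printed volume = 120 + 48.4 = 168.4 cm³.
Mass = 168.4 × 1.05 = 176.82 g.
At $93.1/kg: 176.82/1000 × 93.1 = $16.46.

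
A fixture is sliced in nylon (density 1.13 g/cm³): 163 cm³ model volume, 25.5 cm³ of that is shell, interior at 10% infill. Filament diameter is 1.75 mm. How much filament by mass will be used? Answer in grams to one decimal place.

44.4 g

Interior volume = 163 − 25.5 = 137.5 cm³.
Infill deposited: 0.10 × 137.5 → 13.75 cm³.
Total extruded = 25.5 + 13.75, so 39.25 cm³.
Mass = 39.25 × 1.13 = 44.3525 g.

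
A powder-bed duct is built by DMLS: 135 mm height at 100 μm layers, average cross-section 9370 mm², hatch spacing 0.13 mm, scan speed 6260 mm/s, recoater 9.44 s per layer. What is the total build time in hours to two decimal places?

Number of layers: 135 / 0.1 → 1350 (rounded up).
Hatch length per layer = 9370 / 0.13 = 72076.9 mm.
Scan time per layer: 72076.9 / 6260 → 11.5139 s.
Time per layer = 11.5139 + 9.44 = 20.9539 s.
Build time = 1350 × 20.9539 = 28287.765 s = 7.86 hours.

7.86 hours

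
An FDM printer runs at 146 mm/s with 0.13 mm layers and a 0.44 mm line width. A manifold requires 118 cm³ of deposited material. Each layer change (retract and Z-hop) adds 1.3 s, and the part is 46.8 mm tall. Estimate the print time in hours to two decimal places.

Line area = 0.13 × 0.44 = 0.0572 mm².
Toolpath length = 118 cm³ / 0.0572 mm² = 118000 / 0.0572 = 2062937.1 mm.
Time extruding = 2062937.1 / 146 = 14129.7 s.
Layer count = ceil(46.8 / 0.13) = 360.
Non-print overhead: 360 × 1.3 → 468 s.
Total = 14129.7 + 468 = 14597.7 s = 4.05 hours.

4.05 hours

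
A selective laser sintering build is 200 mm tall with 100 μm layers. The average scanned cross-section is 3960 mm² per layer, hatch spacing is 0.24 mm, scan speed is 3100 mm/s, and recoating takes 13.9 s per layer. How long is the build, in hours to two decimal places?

Layers = ⌈200/0.1⌉ = 2000.
Scan path per layer = 3960 / 0.24, so 16500 mm.
Laser time per layer = 16500 / 3100, so 5.3226 s.
Layer cycle: 5.3226 + 13.9 → 19.2226 s.
2000 layers × 19.2226 s/layer = 38445.2 s, i.e. 10.68 hours.

10.68 hours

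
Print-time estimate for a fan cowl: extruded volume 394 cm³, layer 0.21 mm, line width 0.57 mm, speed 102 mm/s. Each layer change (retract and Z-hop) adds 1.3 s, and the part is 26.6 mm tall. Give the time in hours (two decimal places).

Line area: 0.21 × 0.57 → 0.1197 mm².
Total extruded path = 394000/0.1197 = 3291562.2 mm.
Print-move time = 3291562.2 / 102 = 32270.2 s.
Number of layers: 26.6 / 0.21 → 127 (rounded up).
Non-print overhead = 127 × 1.3, so 165.1 s.
Altogether 32270.2 + 165.1 = 32435.3 s, i.e. 9.01 hours.

9.01 hours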